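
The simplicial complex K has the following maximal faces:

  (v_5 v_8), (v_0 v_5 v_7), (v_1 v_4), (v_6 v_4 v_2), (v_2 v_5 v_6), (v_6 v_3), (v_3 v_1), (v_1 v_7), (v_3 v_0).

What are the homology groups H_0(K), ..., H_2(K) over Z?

H_0 = Z,  H_1 = Z^3,  H_2 = 0.

K has 9 vertices, 14 edges, 3 triangles.
rank ∂_0 = 0, rank ∂_1 = 8 ⇒ b_0 = 9 − 0 − 8 = 1; all invariant factors of ∂_1 are 1 so no torsion. So H_0 = Z.
rank ∂_1 = 8, rank ∂_2 = 3 ⇒ b_1 = 14 − 8 − 3 = 3; all invariant factors of ∂_2 are 1 so no torsion. So H_1 = Z^3.
rank ∂_2 = 3, rank ∂_3 = 0 ⇒ b_2 = 3 − 3 − 0 = 0. So H_2 = 0.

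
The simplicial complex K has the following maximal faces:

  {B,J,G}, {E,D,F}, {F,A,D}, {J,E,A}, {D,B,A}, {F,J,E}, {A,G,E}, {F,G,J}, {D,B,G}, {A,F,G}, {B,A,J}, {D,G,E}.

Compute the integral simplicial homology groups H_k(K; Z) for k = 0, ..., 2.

We work with the vertex ordering A < B < D < E < F < G < J. The simplices of K, each written with vertices in increasing order, are:

  0-simplices (7): A, B, D, E, F, G, J
  1-simplices (18): AB, AD, AE, AF, AG, AJ, BD, BG, BJ, DE, DF, DG, EF, EG, EJ, FG, FJ, GJ
  2-simplices (12): ABD, ABJ, ADF, AEG, AEJ, AFG, BDG, BGJ, DEF, DEG, EFJ, FGJ

giving chain groups C_0 ≅ Z^7, C_1 ≅ Z^18, C_2 ≅ Z^12.

The boundary map ∂_1: C_1 → C_0 is given by ∂[p,q] = [q] − [p]. For instance
  ∂GJ = J − G.
The 7×18 boundary matrix has rank 6 and Smith normal form diag(1,1,1,1,1,1).

∂_2: C_2 → C_1 sends each 2-simplex [p,q,r] to [q,r] − [p,r] + [p,q]. For instance
  ∂FGJ = GJ − FJ + FG,
  ∂AEG = EG − AG + AE.
This gives a 18×12 integer matrix of rank 12; reducing to Smith normal form yields diagonal entries (1,1,1,1,1,1,1,1,1,1,1,2).

From H_k ≅ ker(∂_k) / im(∂_{k+1}) we obtain:

  H_0: rank C_0 − rank ∂_1 = 7 − 6 = 1, and the invariant factors of ∂_1 are all 1, so H_0 ≅ Z.
  H_1: rank ker ∂_1 − rank ∂_2 = (18 − 6) − 12 = 0, and ∂_2 has invariant factor 2 > 1, so H_1 ≅ Z/2.
  H_2: rank ker ∂_2 − rank ∂_3 = (12 − 12) − 0 = 0, and there is no ∂_3, so H_2 ≅ 0.

As a check, the Euler characteristic is 7 − 18 + 12 = 1, which agrees with 1 − 0 + 0 = 1.

H_0 ≅ Z,  H_1 ≅ Z/2,  H_2 = 0.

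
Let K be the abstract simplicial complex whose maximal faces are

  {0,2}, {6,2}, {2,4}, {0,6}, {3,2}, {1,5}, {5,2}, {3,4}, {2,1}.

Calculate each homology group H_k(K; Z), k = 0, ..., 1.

K has 7 vertices, 9 edges.
rank ∂_0 = 0, rank ∂_1 = 6 ⇒ b_0 = 7 − 0 − 6 = 1; all invariant factors of ∂_1 are 1 so no torsion. So H_0 = Z.
rank ∂_1 = 6, rank ∂_2 = 0 ⇒ b_1 = 9 − 6 − 0 = 3. So H_1 = Z^3.

H_0 = Z,  H_1 = Z^3.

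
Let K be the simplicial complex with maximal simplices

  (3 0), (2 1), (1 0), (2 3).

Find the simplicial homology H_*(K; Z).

We work with the vertex ordering 0 < 1 < 2 < 3. The simplices of K, each written with vertices in increasing order, are:

  0-simplices (4): [0], [1], [2], [3]
  1-simplices (4): [0,1], [0,3], [1,2], [2,3]

so the chain groups are C_0 ≅ Z^4, C_1 ≅ Z^4.

Boundary ∂_1: C_1 → C_0 is given by ∂[p,q] = [q] − [p].
As a 4×4 matrix over Z this has rank 3, with invariant factors (1,1,1).

Now H_k = ker ∂_k / im ∂_{k+1}, so:

  H_0: rank C_0 − rank ∂_1 = 4 − 3 = 1, and the invariant factors of ∂_1 are all 1, so H_0 ≅ Z.
  H_1: rank ker ∂_1 − rank ∂_2 = (4 − 3) − 0 = 1, and there is no ∂_2, so H_1 ≅ Z.

As a check, the Euler characteristic is 4 − 4 = 0, which agrees with 1 − 1 = 0.

H_0 = Z,  H_1 = Z.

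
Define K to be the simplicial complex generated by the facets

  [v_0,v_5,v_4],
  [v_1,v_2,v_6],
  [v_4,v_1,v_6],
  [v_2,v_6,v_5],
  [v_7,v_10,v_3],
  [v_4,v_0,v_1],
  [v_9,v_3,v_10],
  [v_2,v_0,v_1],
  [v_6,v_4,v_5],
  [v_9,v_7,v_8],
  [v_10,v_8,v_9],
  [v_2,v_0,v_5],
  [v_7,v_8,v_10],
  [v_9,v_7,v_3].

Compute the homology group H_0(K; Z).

Fix the vertex order v_0 < v_1 < v_2 < v_3 < v_4 < v_5 < v_6 < v_7 < v_8 < v_9 < v_10 and write every simplex with vertices in increasing order. Then dim K = 2 and the simplices of K are:

  0-simplices (11): [v_0], [v_1], [v_2], [v_3], [v_4], [v_5], [v_6], [v_7], [v_8], [v_9], [v_10]
  1-simplices (21): (21 of them)
  2-simplices (14): (14 of them)

giving chain groups C_0 ≅ Z^11, C_1 ≅ Z^21, C_2 ≅ Z^14.

∂_1: C_1 → C_0 sends each edge [p,q] (with p < q) to q − p. For instance
  ∂[v_1,v_4] = [v_4] − [v_1].
The resulting 11×21 matrix has rank 9, and its Smith normal form has invariant factors (1,1,1,1,1,1,1,1,1).

∂_2: C_2 → C_1 sends each 2-simplex [p,q,r] to [q,r] − [p,r] + [p,q]. For instance
  ∂[v_8,v_9,v_10] = [v_9,v_10] − [v_8,v_10] + [v_8,v_9],
  ∂[v_0,v_1,v_4] = [v_1,v_4] − [v_0,v_4] + [v_0,v_1].
The 21×14 boundary matrix has rank 12 and Smith normal form diag(1,1,1,1,1,1,1,1,1,1,1,1).

From H_k ≅ ker(∂_k) / im(∂_{k+1}) we obtain:

  H_0: rank C_0 − rank ∂_1 = 11 − 9 = 2, and the invariant factors of ∂_1 are all 1, so H_0 ≅ Z^2.

H_0 = Z^2.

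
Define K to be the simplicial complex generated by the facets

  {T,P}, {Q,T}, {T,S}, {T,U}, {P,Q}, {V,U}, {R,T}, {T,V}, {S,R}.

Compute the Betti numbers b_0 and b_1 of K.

K has 7 vertices, 9 edges.
rank ∂_0 = 0, rank ∂_1 = 6 ⇒ b_0 = 7 − 0 − 6 = 1; all invariant factors of ∂_1 are 1 so no torsion. So H_0 = Z.
rank ∂_1 = 6, rank ∂_2 = 0 ⇒ b_1 = 9 − 6 − 0 = 3. So H_1 = Z^3.

b_0 = 1, b_1 = 3.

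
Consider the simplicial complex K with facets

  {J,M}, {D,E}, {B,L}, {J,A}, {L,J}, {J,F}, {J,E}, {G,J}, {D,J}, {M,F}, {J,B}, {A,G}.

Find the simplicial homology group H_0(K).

H_0 = Z.

K has 9 vertices, 12 edges.
rank ∂_0 = 0, rank ∂_1 = 8 ⇒ b_0 = 9 − 0 − 8 = 1; all invariant factors of ∂_1 are 1 so no torsion. So H_0 = Z.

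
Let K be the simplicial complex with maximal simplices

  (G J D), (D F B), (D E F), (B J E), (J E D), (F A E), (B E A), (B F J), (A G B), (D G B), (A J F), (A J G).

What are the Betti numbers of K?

b_0 = 1, b_1 = 0, b_2 = 0.

Order the vertices as A < B < D < E < F < G < J. Listing each simplex with vertices in this order, K has dimension 2 with simplices:

  0-simplices (7): A, B, D, E, F, G, J
  1-simplices (18): AB, AE, AF, AG, AJ, BD, BE, BF, BG, BJ, DE, DF, DG, DJ, EF, EJ, FJ, GJ
  2-simplices (12): ABE, ABG, AEF, AFJ, AGJ, BDF, BDG, BEJ, BFJ, DEF, DEJ, DGJ

giving chain groups C_0 ≅ Z^7, C_1 ≅ Z^18, C_2 ≅ Z^12.

Boundary ∂_1: C_1 → C_0 sends each edge [p,q] (with p < q) to q − p.
The 7×18 boundary matrix has rank 6 and Smith normal form diag(1,1,1,1,1,1).

The boundary map ∂_2: C_2 → C_1 sends each 2-simplex [p,q,r] to [q,r] − [p,r] + [p,q]. For instance
  ∂ABG = BG − AG + AB,
  ∂BEJ = EJ − BJ + BE.
The 18×12 boundary matrix has rank 12 and Smith normal form diag(1,1,1,1,1,1,1,1,1,1,1,2).

Reading off H_k = ker ∂_k / im ∂_{k+1}:

  H_0: rank C_0 − rank ∂_1 = 7 − 6 = 1, and the invariant factors of ∂_1 are all 1, so H_0 ≅ Z.
  H_1: rank ker ∂_1 − rank ∂_2 = (18 − 6) − 12 = 0, and ∂_2 has invariant factor 2 > 1, so H_1 ≅ Z/2Z.
  H_2: rank ker ∂_2 − rank ∂_3 = (12 − 12) − 0 = 0, and there is no ∂_3, so H_2 ≅ 0.

As a check, the Euler characteristic is 7 − 18 + 12 = 1, which agrees with 1 − 0 + 0 = 1.
(K is a triangulation of the real projective plane RP^2.)

Hence the Betti numbers are b_0 = 1, b_1 = 0, b_2 = 0.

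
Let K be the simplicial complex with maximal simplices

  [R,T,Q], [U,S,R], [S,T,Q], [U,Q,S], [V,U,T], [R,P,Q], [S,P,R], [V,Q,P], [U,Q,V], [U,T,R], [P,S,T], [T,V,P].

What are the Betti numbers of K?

b_0 = 1, b_1 = 0, b_2 = 0.

Order the vertices as P < Q < R < S < T < U < V. Listing each simplex with vertices in this order, K has dimension 2 with simplices:

  0-simplices (7): P, Q, R, S, T, U, V
  1-simplices (18): PQ, PR, PS, PT, PV, QR, QS, QT, QU, QV, RS, RT, RU, ST, SU, TU, TV, UV
  2-simplices (12): PQR, PQV, PRS, PST, PTV, QRT, QST, QSU, QUV, RSU, RTU, TUV

Hence C_0 ≅ Z^7, C_1 ≅ Z^18, C_2 ≅ Z^12.

The boundary map ∂_1: C_1 → C_0 is given by ∂[p,q] = [q] − [p].
As a 7×18 matrix over Z this has rank 6, with invariant factors (1,1,1,1,1,1).

The boundary map ∂_2: C_2 → C_1 sends each 2-simplex [p,q,r] to [q,r] − [p,r] + [p,q]. For instance
  ∂PQR = QR − PR + PQ,
  ∂PTV = TV − PV + PT.
This gives a 18×12 integer matrix of rank 12; reducing to Smith normal form yields diagonal entries (1,1,1,1,1,1,1,1,1,1,1,2).

Reading off H_k = ker ∂_k / im ∂_{k+1}:

  H_0: rank C_0 − rank ∂_1 = 7 − 6 = 1, and the invariant factors of ∂_1 are all 1, so H_0 = Z.
  H_1: rank ker ∂_1 − rank ∂_2 = (18 − 6) − 12 = 0, and ∂_2 has invariant factor 2 > 1, so H_1 = Z/2.
  H_2: rank ker ∂_2 − rank ∂_3 = (12 − 12) − 0 = 0, and there is no ∂_3, so H_2 = 0.

As a check, the Euler characteristic is 7 − 18 + 12 = 1, which agrees with 1 − 0 + 0 = 1.

Hence the Betti numbers are b_0 = 1, b_1 = 0, b_2 = 0.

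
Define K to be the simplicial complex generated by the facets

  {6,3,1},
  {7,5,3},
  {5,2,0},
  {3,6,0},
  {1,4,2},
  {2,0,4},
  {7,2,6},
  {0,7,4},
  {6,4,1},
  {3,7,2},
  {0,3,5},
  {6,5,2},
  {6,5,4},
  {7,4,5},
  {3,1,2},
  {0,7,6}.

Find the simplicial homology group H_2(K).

H_2 = Z.

Take the total order 0 < 1 < 2 < 3 < 4 < 5 < 6 < 7 on the vertex set. Then K (dimension 2) consists of the simplices:

  0-simplices (8): [0], [1], [2], [3], [4], [5], [6], [7]
  1-simplices (24): (24 of them)
  2-simplices (16): [0,2,4], [0,2,5], [0,3,5], [0,3,6], [0,4,7], [0,6,7], [1,2,3], [1,2,4], [1,3,6], [1,4,6], [2,3,7], [2,5,6], [2,6,7], [3,5,7], [4,5,6], [4,5,7]

so the chain groups are C_0 ≅ Z^8, C_1 ≅ Z^24, C_2 ≅ Z^16.

The boundary map ∂_1: C_1 → C_0 maps an edge to its endpoints' difference, ∂[p,q] = q − p. For instance
  ∂[1,4] = [4] − [1].
The 8×24 boundary matrix has rank 7 and Smith normal form diag(1,1,1,1,1,1,1).

∂_2: C_2 → C_1 sends each 2-simplex [p,q,r] to [q,r] − [p,r] + [p,q]. For instance
  ∂[1,2,4] = [2,4] − [1,4] + [1,2],
  ∂[2,3,7] = [3,7] − [2,7] + [2,3].
As a 24×16 matrix over Z this has rank 15, with invariant factors (1,1,1,1,1,1,1,1,1,1,1,1,1,1,1).

Now H_k = ker ∂_k / im ∂_{k+1}, so:

  H_2: rank ker ∂_2 − rank ∂_3 = (16 − 15) − 0 = 1, and there is no ∂_3, so H_2 = Z.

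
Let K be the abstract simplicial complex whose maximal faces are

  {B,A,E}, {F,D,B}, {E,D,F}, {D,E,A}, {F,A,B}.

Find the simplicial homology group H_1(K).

We work with the vertex ordering A < B < D < E < F. The simplices of K, each written with vertices in increasing order, are:

  0-simplices (5): A, B, D, E, F
  1-simplices (10): AB, AD, AE, AF, BD, BE, BF, DE, DF, EF
  2-simplices (5): ABE, ABF, ADE, BDF, DEF

Hence C_0 ≅ Z^5, C_1 ≅ Z^10, C_2 ≅ Z^5.

The boundary map ∂_1: C_1 → C_0 sends each edge [p,q] (with p < q) to q − p. For instance
  ∂EF = F − E.
The 5×10 boundary matrix has rank 4 and Smith normal form diag(1,1,1,1).

Boundary ∂_2: C_2 → C_1 acts by ∂[p,q,r] = [q,r] − [p,r] + [p,q]. For instance
  ∂ABF = BF − AF + AB,
  ∂ADE = DE − AE + AD.
As a 10×5 matrix over Z this has rank 5, with invariant factors (1,1,1,1,1).

Now H_k = ker ∂_k / im ∂_{k+1}, so:

  H_1: rank ker ∂_1 − rank ∂_2 = (10 − 4) − 5 = 1, and the invariant factors of ∂_2 are all 1, so H_1 ≅ Z.

(K is a triangulation of the Möbius band.)

H_1 ≅ Z.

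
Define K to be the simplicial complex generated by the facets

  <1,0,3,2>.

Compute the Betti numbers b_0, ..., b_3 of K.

Fix the vertex order 0 < 1 < 2 < 3 and write every simplex with vertices in increasing order. Then dim K = 3 and the simplices of K are:

  0-simplices (4): [0], [1], [2], [3]
  1-simplices (6): [0,1], [0,2], [0,3], [1,2], [1,3], [2,3]
  2-simplices (4): [0,1,2], [0,1,3], [0,2,3], [1,2,3]
  3-simplices (1): [0,1,2,3]

so the chain groups are C_0 ≅ Z^4, C_1 ≅ Z^6, C_2 ≅ Z^4, C_3 ≅ Z^1.

The boundary map ∂_1: C_1 → C_0 maps an edge to its endpoints' difference, ∂[p,q] = q − p.
As a 4×6 matrix over Z this has rank 3, with invariant factors (1,1,1).

The boundary map ∂_2: C_2 → C_1 sends each 2-simplex [p,q,r] to [q,r] − [p,r] + [p,q]. For instance
  ∂[0,2,3] = [2,3] − [0,3] + [0,2],
  ∂[1,2,3] = [2,3] − [1,3] + [1,2].
The 6×4 boundary matrix has rank 3 and Smith normal form diag(1,1,1).

Boundary ∂_3: C_3 → C_2 sends each 3-simplex σ to the alternating sum Σ_i (−1)^i (σ with its i-th vertex removed). For instance
  ∂[0,1,2,3] = [1,2,3] − [0,2,3] + [0,1,3] − [0,1,2].
The 4×1 boundary matrix has rank 1 and Smith normal form diag(1).

From H_k ≅ ker(∂_k) / im(∂_{k+1}) we obtain:

  H_0: rank C_0 − rank ∂_1 = 4 − 3 = 1, and the invariant factors of ∂_1 are all 1, so H_0 = Z.
  H_1: rank ker ∂_1 − rank ∂_2 = (6 − 3) − 3 = 0, and the invariant factors of ∂_2 are all 1, so H_1 = 0.
  H_2: rank ker ∂_2 − rank ∂_3 = (4 − 3) − 1 = 0, and the invariant factors of ∂_3 are all 1, so H_2 = 0.
  H_3: rank ker ∂_3 − rank ∂_4 = (1 − 1) − 0 = 0, and there is no ∂_4, so H_3 = 0.

As a check, the Euler characteristic is 4 − 6 + 4 − 1 = 1, which agrees with 1 − 0 + 0 − 0 = 1.
(K is a triangulation of the 3-simplex.)

Hence the Betti numbers are b_0 = 1, b_1 = 0, b_2 = 0, b_3 = 0.

b_0 = 1, b_1 = 0, b_2 = 0, b_3 = 0.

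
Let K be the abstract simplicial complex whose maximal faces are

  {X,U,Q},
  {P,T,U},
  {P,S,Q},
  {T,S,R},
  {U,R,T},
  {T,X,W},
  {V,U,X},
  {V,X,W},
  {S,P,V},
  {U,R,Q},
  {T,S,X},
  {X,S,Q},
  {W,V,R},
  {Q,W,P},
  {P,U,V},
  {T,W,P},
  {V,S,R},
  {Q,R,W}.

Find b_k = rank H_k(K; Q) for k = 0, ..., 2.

b_0 = 1, b_1 = 2, b_2 = 1.

Fix the vertex order P < Q < R < S < T < U < V < W < X and write every simplex with vertices in increasing order. Then dim K = 2 and the simplices of K are:

  0-simplices (9): P, Q, R, S, T, U, V, W, X
  1-simplices (27): PQ, PS, PT, PU, PV, PW, QR, QS, QU, QW, QX, RS, RT, RU, RV, RW, ST, SV, SX, TU, TW, TX, UV, UX, VW, VX, WX
  2-simplices (18): PQS, PQW, PSV, PTU, PTW, PUV, QRU, QRW, QSX, QUX, RST, RSV, RTU, RVW, STX, TWX, UVX, VWX

Hence C_0 ≅ Z^9, C_1 ≅ Z^27, C_2 ≅ Z^18.

The boundary map ∂_1: C_1 → C_0 sends each edge [p,q] (with p < q) to q − p.
This gives a 9×27 integer matrix of rank 8; reducing to Smith normal form yields diagonal entries (1,1,1,1,1,1,1,1).

∂_2: C_2 → C_1 maps a triangle to the signed sum of its edges. For instance
  ∂RST = ST − RT + RS,
  ∂PSV = SV − PV + PS.
The resulting 27×18 matrix has rank 17, and its Smith normal form has invariant factors (1,1,1,1,1,1,1,1,1,1,1,1,1,1,1,1,1).

Now H_k = ker ∂_k / im ∂_{k+1}, so:

  H_0: rank C_0 − rank ∂_1 = 9 − 8 = 1, and the invariant factors of ∂_1 are all 1, so H_0 = Z.
  H_1: rank ker ∂_1 − rank ∂_2 = (27 − 8) − 17 = 2, and the invariant factors of ∂_2 are all 1, so H_1 = Z^2.
  H_2: rank ker ∂_2 − rank ∂_3 = (18 − 17) − 0 = 1, and there is no ∂_3, so H_2 = Z.

As a check, the Euler characteristic is 9 − 27 + 18 = 0, which agrees with 1 − 2 + 1 = 0.

Hence the Betti numbers are b_0 = 1, b_1 = 2, b_2 = 1.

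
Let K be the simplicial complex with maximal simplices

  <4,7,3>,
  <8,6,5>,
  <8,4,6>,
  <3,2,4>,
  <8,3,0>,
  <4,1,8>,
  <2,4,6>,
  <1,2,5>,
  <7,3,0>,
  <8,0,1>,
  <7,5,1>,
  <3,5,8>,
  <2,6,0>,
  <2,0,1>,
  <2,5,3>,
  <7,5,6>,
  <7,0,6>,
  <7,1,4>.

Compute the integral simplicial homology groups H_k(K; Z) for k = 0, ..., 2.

We work with the vertex ordering 0 < 1 < 2 < 3 < 4 < 5 < 6 < 7 < 8. The simplices of K, each written with vertices in increasing order, are:

  0-simplices (9): [0], [1], [2], [3], [4], [5], [6], [7], [8]
  1-simplices (27): (27 of them)
  2-simplices (18): [0,1,2], [0,1,8], [0,2,6], [0,3,7], [0,3,8], [0,6,7], [1,2,5], [1,4,7], [1,4,8], [1,5,7], [2,3,4], [2,3,5], [2,4,6], [3,4,7], [3,5,8], [4,6,8], [5,6,7], [5,6,8]

Hence C_0 ≅ Z^9, C_1 ≅ Z^27, C_2 ≅ Z^18.

The boundary map ∂_1: C_1 → C_0 is given by ∂[p,q] = [q] − [p]. For instance
  ∂[0,1] = [1] − [0].
The resulting 9×27 matrix has rank 8, and its Smith normal form has invariant factors (1,1,1,1,1,1,1,1).

Boundary ∂_2: C_2 → C_1 maps a triangle to the signed sum of its edges. For instance
  ∂[5,6,7] = [6,7] − [5,7] + [5,6],
  ∂[3,4,7] = [4,7] − [3,7] + [3,4].
This gives a 27×18 integer matrix of rank 17; reducing to Smith normal form yields diagonal entries (1,1,1,1,1,1,1,1,1,1,1,1,1,1,1,1,1).

Reading off H_k = ker ∂_k / im ∂_{k+1}:

  H_0: rank C_0 − rank ∂_1 = 9 − 8 = 1, and the invariant factors of ∂_1 are all 1, so H_0 ≅ Z.
  H_1: rank ker ∂_1 − rank ∂_2 = (27 − 8) − 17 = 2, and the invariant factors of ∂_2 are all 1, so H_1 ≅ Z^2.
  H_2: rank ker ∂_2 − rank ∂_3 = (18 − 17) − 0 = 1, and there is no ∂_3, so H_2 ≅ Z.

H_0 = Z,  H_1 = Z^2,  H_2 = Z.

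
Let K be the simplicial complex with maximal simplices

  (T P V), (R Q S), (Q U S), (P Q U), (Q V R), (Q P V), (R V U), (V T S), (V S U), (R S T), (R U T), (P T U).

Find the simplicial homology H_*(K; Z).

Take the total order P < Q < R < S < T < U < V on the vertex set. Then K (dimension 2) consists of the simplices:

  0-simplices (7): P, Q, R, S, T, U, V
  1-simplices (18): PQ, PT, PU, PV, QR, QS, QU, QV, RS, RT, RU, RV, ST, SU, SV, TU, TV, UV
  2-simplices (12): PQU, PQV, PTU, PTV, QRS, QRV, QSU, RST, RTU, RUV, STV, SUV

giving chain groups C_0 ≅ Z^7, C_1 ≅ Z^18, C_2 ≅ Z^12.

The boundary map ∂_1: C_1 → C_0 maps an edge to its endpoints' difference, ∂[p,q] = q − p.
As a 7×18 matrix over Z this has rank 6, with invariant factors (1,1,1,1,1,1).

The boundary map ∂_2: C_2 → C_1 maps a triangle to the signed sum of its edges. For instance
  ∂QRS = RS − QS + QR,
  ∂QRV = RV − QV + QR.
This gives a 18×12 integer matrix of rank 12; reducing to Smith normal form yields diagonal entries (1,1,1,1,1,1,1,1,1,1,1,2).

Reading off H_k = ker ∂_k / im ∂_{k+1}:

  H_0: rank C_0 − rank ∂_1 = 7 − 6 = 1, and the invariant factors of ∂_1 are all 1, so H_0 = Z.
  H_1: rank ker ∂_1 − rank ∂_2 = (18 − 6) − 12 = 0, and ∂_2 has invariant factor 2 > 1, so H_1 = Z/2.
  H_2: rank ker ∂_2 − rank ∂_3 = (12 − 12) − 0 = 0, and there is no ∂_3, so H_2 = 0.

(K is a triangulation of the real projective plane RP^2.)

H_0 = Z,  H_1 = Z/2,  H_2 = 0.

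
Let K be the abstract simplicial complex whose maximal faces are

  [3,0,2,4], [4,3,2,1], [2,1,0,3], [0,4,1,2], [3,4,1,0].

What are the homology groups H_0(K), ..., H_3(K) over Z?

H_0 ≅ Z,  H_1 = 0,  H_2 = 0,  H_3 ≅ Z.

Order the vertices as 0 < 1 < 2 < 3 < 4. Listing each simplex with vertices in this order, K has dimension 3 with simplices:

  0-simplices (5): [0], [1], [2], [3], [4]
  1-simplices (10): [0,1], [0,2], [0,3], [0,4], [1,2], [1,3], [1,4], [2,3], [2,4], [3,4]
  2-simplices (10): [0,1,2], [0,1,3], [0,1,4], [0,2,3], [0,2,4], [0,3,4], [1,2,3], [1,2,4], [1,3,4], [2,3,4]
  3-simplices (5): [0,1,2,3], [0,1,2,4], [0,1,3,4], [0,2,3,4], [1,2,3,4]

so the chain groups are C_0 ≅ Z^5, C_1 ≅ Z^10, C_2 ≅ Z^10, C_3 ≅ Z^5.

Boundary ∂_1: C_1 → C_0 maps an edge to its endpoints' difference, ∂[p,q] = q − p. For instance
  ∂[0,2] = [2] − [0].
The resulting 5×10 matrix has rank 4, and its Smith normal form has invariant factors (1,1,1,1).

The boundary map ∂_2: C_2 → C_1 maps a triangle to the signed sum of its edges. For instance
  ∂[1,2,3] = [2,3] − [1,3] + [1,2],
  ∂[1,3,4] = [3,4] − [1,4] + [1,3].
As a 10×10 matrix over Z this has rank 6, with invariant factors (1,1,1,1,1,1).

∂_3: C_3 → C_2 sends each 3-simplex σ to the alternating sum Σ_i (−1)^i (σ with its i-th vertex removed). For instance
  ∂[0,2,3,4] = [2,3,4] − [0,3,4] + [0,2,4] − [0,2,3],
  ∂[0,1,2,4] = [1,2,4] − [0,2,4] + [0,1,4] − [0,1,2].
As a 10×5 matrix over Z this has rank 4, with invariant factors (1,1,1,1).

Computing H_k = (kernel of ∂_k) / (image of ∂_{k+1}):

  H_0: rank C_0 − rank ∂_1 = 5 − 4 = 1, and the invariant factors of ∂_1 are all 1, so H_0 ≅ Z.
  H_1: rank ker ∂_1 − rank ∂_2 = (10 − 4) − 6 = 0, and the invariant factors of ∂_2 are all 1, so H_1 ≅ 0.
  H_2: rank ker ∂_2 − rank ∂_3 = (10 − 6) − 4 = 0, and the invariant factors of ∂_3 are all 1, so H_2 ≅ 0.
  H_3: rank ker ∂_3 − rank ∂_4 = (5 − 4) − 0 = 1, and there is no ∂_4, so H_3 ≅ Z.

As a check, the Euler characteristic is 5 − 10 + 10 − 5 = 0, which agrees with 1 − 0 + 0 − 1 = 0.
(K is a triangulation of the 3-sphere S^3.)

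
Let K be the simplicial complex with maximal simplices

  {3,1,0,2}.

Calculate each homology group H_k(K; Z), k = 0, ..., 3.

Take the total order 0 < 1 < 2 < 3 on the vertex set. Then K (dimension 3) consists of the simplices:

  0-simplices (4): [0], [1], [2], [3]
  1-simplices (6): [0,1], [0,2], [0,3], [1,2], [1,3], [2,3]
  2-simplices (4): [0,1,2], [0,1,3], [0,2,3], [1,2,3]
  3-simplices (1): [0,1,2,3]

Hence C_0 ≅ Z^4, C_1 ≅ Z^6, C_2 ≅ Z^4, C_3 ≅ Z^1.

Boundary ∂_1: C_1 → C_0 sends each edge [p,q] (with p < q) to q − p. For instance
  ∂[1,2] = [2] − [1].
As a 4×6 matrix over Z this has rank 3, with invariant factors (1,1,1).

The boundary map ∂_2: C_2 → C_1 sends each 2-simplex [p,q,r] to [q,r] − [p,r] + [p,q]. For instance
  ∂[0,2,3] = [2,3] − [0,3] + [0,2],
  ∂[1,2,3] = [2,3] − [1,3] + [1,2].
This gives a 6×4 integer matrix of rank 3; reducing to Smith normal form yields diagonal entries (1,1,1).

Boundary ∂_3: C_3 → C_2 sends each 3-simplex σ to the alternating sum Σ_i (−1)^i (σ with its i-th vertex removed). For instance
  ∂[0,1,2,3] = [1,2,3] − [0,2,3] + [0,1,3] − [0,1,2].
As a 4×1 matrix over Z this has rank 1, with invariant factors (1).

Computing H_k = (kernel of ∂_k) / (image of ∂_{k+1}):

  H_0: rank C_0 − rank ∂_1 = 4 − 3 = 1, and the invariant factors of ∂_1 are all 1, so H_0 = Z.
  H_1: rank ker ∂_1 − rank ∂_2 = (6 − 3) − 3 = 0, and the invariant factors of ∂_2 are all 1, so H_1 = 0.
  H_2: rank ker ∂_2 − rank ∂_3 = (4 − 3) − 1 = 0, and the invariant factors of ∂_3 are all 1, so H_2 = 0.
  H_3: rank ker ∂_3 − rank ∂_4 = (1 − 1) − 0 = 0, and there is no ∂_4, so H_3 = 0.

As a check, the Euler characteristic is 4 − 6 + 4 − 1 = 1, which agrees with 1 − 0 + 0 − 0 = 1.

H_0 ≅ Z,  H_1 = 0,  H_2 = 0,  H_3 = 0.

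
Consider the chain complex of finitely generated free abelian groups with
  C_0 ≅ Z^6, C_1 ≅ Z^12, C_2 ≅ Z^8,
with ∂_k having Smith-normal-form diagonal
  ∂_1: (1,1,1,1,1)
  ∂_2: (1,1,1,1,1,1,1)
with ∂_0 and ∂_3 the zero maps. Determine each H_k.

H_0 ≅ Z,  H_1 = 0,  H_2 ≅ Z.

H_0: b_0 = 6 − 0 − 5 = 1; torsion from ∂_1 factors > 1: none. So H_0 ≅ Z.
H_1: b_1 = 12 − 5 − 7 = 0; torsion from ∂_2 factors > 1: none. So H_1 ≅ 0.
H_2: b_2 = 8 − 7 − 0 = 1; torsion from ∂_3 factors > 1: none. So H_2 ≅ Z.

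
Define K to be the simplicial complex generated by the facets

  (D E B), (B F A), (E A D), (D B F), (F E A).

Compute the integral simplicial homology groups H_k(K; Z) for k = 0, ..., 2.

Fix the vertex order A < B < D < E < F and write every simplex with vertices in increasing order. Then dim K = 2 and the simplices of K are:

  0-simplices (5): A, B, D, E, F
  1-simplices (10): AB, AD, AE, AF, BD, BE, BF, DE, DF, EF
  2-simplices (5): ABF, ADE, AEF, BDE, BDF

giving chain groups C_0 ≅ Z^5, C_1 ≅ Z^10, C_2 ≅ Z^5.

Boundary ∂_1: C_1 → C_0 sends each edge [p,q] (with p < q) to q − p. For instance
  ∂BF = F − B.
The 5×10 boundary matrix has rank 4 and Smith normal form diag(1,1,1,1).

The boundary map ∂_2: C_2 → C_1 maps a triangle to the signed sum of its edges. For instance
  ∂AEF = EF − AF + AE,
  ∂BDE = DE − BE + BD.
As a 10×5 matrix over Z this has rank 5, with invariant factors (1,1,1,1,1).

Now H_k = ker ∂_k / im ∂_{k+1}, so:

  H_0: rank C_0 − rank ∂_1 = 5 − 4 = 1, and the invariant factors of ∂_1 are all 1, so H_0 = Z.
  H_1: rank ker ∂_1 − rank ∂_2 = (10 − 4) − 5 = 1, and the invariant factors of ∂_2 are all 1, so H_1 = Z.
  H_2: rank ker ∂_2 − rank ∂_3 = (5 − 5) − 0 = 0, and there is no ∂_3, so H_2 = 0.

(K is a triangulation of the Möbius band.)

H_0 = Z,  H_1 = Z,  H_2 = 0.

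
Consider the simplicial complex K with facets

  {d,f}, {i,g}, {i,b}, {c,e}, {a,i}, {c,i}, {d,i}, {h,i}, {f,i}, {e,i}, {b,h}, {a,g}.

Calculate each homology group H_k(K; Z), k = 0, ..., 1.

Fix the vertex order a < b < c < d < e < f < g < h < i and write every simplex with vertices in increasing order. Then dim K = 1 and the simplices of K are:

  0-simplices (9): a, b, c, d, e, f, g, h, i
  1-simplices (12): ag, ai, bh, bi, ce, ci, df, di, ei, fi, gi, hi

Hence C_0 ≅ Z^9, C_1 ≅ Z^12.

∂_1: C_1 → C_0 sends each edge [p,q] (with p < q) to q − p. For instance
  ∂gi = i − g.
The 9×12 boundary matrix has rank 8 and Smith normal form diag(1,1,1,1,1,1,1,1).

From H_k ≅ ker(∂_k) / im(∂_{k+1}) we obtain:

  H_0: rank C_0 − rank ∂_1 = 9 − 8 = 1, and the invariant factors of ∂_1 are all 1, so H_0 ≅ Z.
  H_1: rank ker ∂_1 − rank ∂_2 = (12 − 8) − 0 = 4, and there is no ∂_2, so H_1 ≅ Z^4.

H_0 ≅ Z,  H_1 ≅ Z^4.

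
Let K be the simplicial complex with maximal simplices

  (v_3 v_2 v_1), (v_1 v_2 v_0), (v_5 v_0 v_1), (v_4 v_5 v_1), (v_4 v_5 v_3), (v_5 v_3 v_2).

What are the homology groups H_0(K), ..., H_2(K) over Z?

Take the total order v_0 < v_1 < v_2 < v_3 < v_4 < v_5 on the vertex set. Then K (dimension 2) consists of the simplices:

  0-simplices (6): [v_0], [v_1], [v_2], [v_3], [v_4], [v_5]
  1-simplices (12): [v_0,v_1], [v_0,v_2], [v_0,v_5], [v_1,v_2], [v_1,v_3], [v_1,v_4], [v_1,v_5], [v_2,v_3], [v_2,v_5], [v_3,v_4], [v_3,v_5], [v_4,v_5]
  2-simplices (6): [v_0,v_1,v_2], [v_0,v_1,v_5], [v_1,v_2,v_3], [v_1,v_4,v_5], [v_2,v_3,v_5], [v_3,v_4,v_5]

giving chain groups C_0 ≅ Z^6, C_1 ≅ Z^12, C_2 ≅ Z^6.

The boundary map ∂_1: C_1 → C_0 maps an edge to its endpoints' difference, ∂[p,q] = q − p.
This gives a 6×12 integer matrix of rank 5; reducing to Smith normal form yields diagonal entries (1,1,1,1,1).

The boundary map ∂_2: C_2 → C_1 maps a triangle to the signed sum of its edges. For instance
  ∂[v_1,v_4,v_5] = [v_4,v_5] − [v_1,v_5] + [v_1,v_4],
  ∂[v_1,v_2,v_3] = [v_2,v_3] − [v_1,v_3] + [v_1,v_2].
The resulting 12×6 matrix has rank 6, and its Smith normal form has invariant factors (1,1,1,1,1,1).

From H_k ≅ ker(∂_k) / im(∂_{k+1}) we obtain:

  H_0: rank C_0 − rank ∂_1 = 6 − 5 = 1, and the invariant factors of ∂_1 are all 1, so H_0 ≅ Z.
  H_1: rank ker ∂_1 − rank ∂_2 = (12 − 5) − 6 = 1, and the invariant factors of ∂_2 are all 1, so H_1 ≅ Z.
  H_2: rank ker ∂_2 − rank ∂_3 = (6 − 6) − 0 = 0, and there is no ∂_3, so H_2 ≅ 0.

As a check, the Euler characteristic is 6 − 12 + 6 = 0, which agrees with 1 − 1 + 0 = 0.

H_0 = Z,  H_1 = Z,  H_2 = 0.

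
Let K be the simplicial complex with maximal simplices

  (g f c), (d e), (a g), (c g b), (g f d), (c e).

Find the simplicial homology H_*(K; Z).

H_0 = Z,  H_1 = Z,  H_2 = 0.

We work with the vertex ordering a < b < c < d < e < f < g. The simplices of K, each written with vertices in increasing order, are:

  0-simplices (7): a, b, c, d, e, f, g
  1-simplices (10): ag, bc, bg, ce, cf, cg, de, df, dg, fg
  2-simplices (3): bcg, cfg, dfg

so the chain groups are C_0 ≅ Z^7, C_1 ≅ Z^10, C_2 ≅ Z^3.

Boundary ∂_1: C_1 → C_0 maps an edge to its endpoints' difference, ∂[p,q] = q − p.
This gives a 7×10 integer matrix of rank 6; reducing to Smith normal form yields diagonal entries (1,1,1,1,1,1).

∂_2: C_2 → C_1 acts by ∂[p,q,r] = [q,r] − [p,r] + [p,q]. For instance
  ∂bcg = cg − bg + bc,
  ∂dfg = fg − dg + df.
The 10×3 boundary matrix has rank 3 and Smith normal form diag(1,1,1).

Computing H_k = (kernel of ∂_k) / (image of ∂_{k+1}):

  H_0: rank C_0 − rank ∂_1 = 7 − 6 = 1, and the invariant factors of ∂_1 are all 1, so H_0 = Z.
  H_1: rank ker ∂_1 − rank ∂_2 = (10 − 6) − 3 = 1, and the invariant factors of ∂_2 are all 1, so H_1 = Z.
  H_2: rank ker ∂_2 − rank ∂_3 = (3 − 3) − 0 = 0, and there is no ∂_3, so H_2 = 0.

As a check, the Euler characteristic is 7 − 10 + 3 = 0, which agrees with 1 − 1 + 0 = 0.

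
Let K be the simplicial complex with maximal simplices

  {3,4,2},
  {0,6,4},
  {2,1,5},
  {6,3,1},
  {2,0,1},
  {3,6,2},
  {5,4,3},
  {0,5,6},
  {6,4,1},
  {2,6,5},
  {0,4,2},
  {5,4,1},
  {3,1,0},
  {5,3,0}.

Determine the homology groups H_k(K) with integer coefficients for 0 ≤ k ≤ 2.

Order the vertices as 0 < 1 < 2 < 3 < 4 < 5 < 6. Listing each simplex with vertices in this order, K has dimension 2 with simplices:

  0-simplices (7): [0], [1], [2], [3], [4], [5], [6]
  1-simplices (21): [0,1], [0,2], [0,3], [0,4], [0,5], [0,6], [1,2], [1,3], [1,4], [1,5], [1,6], [2,3], [2,4], [2,5], [2,6], [3,4], [3,5], [3,6], [4,5], [4,6], [5,6]
  2-simplices (14): [0,1,2], [0,1,3], [0,2,4], [0,3,5], [0,4,6], [0,5,6], [1,2,5], [1,3,6], [1,4,5], [1,4,6], [2,3,4], [2,3,6], [2,5,6], [3,4,5]

giving chain groups C_0 ≅ Z^7, C_1 ≅ Z^21, C_2 ≅ Z^14.

Boundary ∂_1: C_1 → C_0 maps an edge to its endpoints' difference, ∂[p,q] = q − p.
As a 7×21 matrix over Z this has rank 6, with invariant factors (1,1,1,1,1,1).

The boundary map ∂_2: C_2 → C_1 maps a triangle to the signed sum of its edges. For instance
  ∂[2,5,6] = [5,6] − [2,6] + [2,5],
  ∂[0,1,2] = [1,2] − [0,2] + [0,1].
The resulting 21×14 matrix has rank 13, and its Smith normal form has invariant factors (1,1,1,1,1,1,1,1,1,1,1,1,1).

From H_k ≅ ker(∂_k) / im(∂_{k+1}) we obtain:

  H_0: rank C_0 − rank ∂_1 = 7 − 6 = 1, and the invariant factors of ∂_1 are all 1, so H_0 = Z.
  H_1: rank ker ∂_1 − rank ∂_2 = (21 − 6) − 13 = 2, and the invariant factors of ∂_2 are all 1, so H_1 = Z^2.
  H_2: rank ker ∂_2 − rank ∂_3 = (14 − 13) − 0 = 1, and there is no ∂_3, so H_2 = Z.

H_0 ≅ Z,  H_1 ≅ Z^2,  H_2 ≅ Z.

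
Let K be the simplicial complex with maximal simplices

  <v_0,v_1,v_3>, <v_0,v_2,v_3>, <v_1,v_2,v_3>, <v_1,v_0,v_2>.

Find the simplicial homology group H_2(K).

K has 4 vertices, 6 edges, 4 triangles.
rank ∂_2 = 3, rank ∂_3 = 0 ⇒ b_2 = 4 − 3 − 0 = 1. So H_2 = Z.

H_2 ≅ Z.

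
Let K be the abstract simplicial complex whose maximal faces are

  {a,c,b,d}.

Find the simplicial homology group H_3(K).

K has 4 vertices, 6 edges, 4 triangles, 1 3-simplex.
rank ∂_3 = 1, rank ∂_4 = 0 ⇒ b_3 = 1 − 1 − 0 = 0. So H_3 ≅ 0.

H_3 = 0.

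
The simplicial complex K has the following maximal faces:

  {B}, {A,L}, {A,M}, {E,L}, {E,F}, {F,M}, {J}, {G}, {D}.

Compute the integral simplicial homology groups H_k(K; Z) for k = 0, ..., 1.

Order the vertices as A < B < D < E < F < G < J < L < M. Listing each simplex with vertices in this order, K has dimension 1 with simplices:

  0-simplices (9): A, B, D, E, F, G, J, L, M
  1-simplices (5): AL, AM, EF, EL, FM

so the chain groups are C_0 ≅ Z^9, C_1 ≅ Z^5.

∂_1: C_1 → C_0 is given by ∂[p,q] = [q] − [p]. For instance
  ∂AL = L − A.
The 9×5 boundary matrix has rank 4 and Smith normal form diag(1,1,1,1).

Now H_k = ker ∂_k / im ∂_{k+1}, so:

  H_0: rank C_0 − rank ∂_1 = 9 − 4 = 5, and the invariant factors of ∂_1 are all 1, so H_0 ≅ Z^5.
  H_1: rank ker ∂_1 − rank ∂_2 = (5 − 4) − 0 = 1, and there is no ∂_2, so H_1 ≅ Z.

As a check, the Euler characteristic is 9 − 5 = 4, which agrees with 5 − 1 = 4.

H_0 ≅ Z^5,  H_1 ≅ Z.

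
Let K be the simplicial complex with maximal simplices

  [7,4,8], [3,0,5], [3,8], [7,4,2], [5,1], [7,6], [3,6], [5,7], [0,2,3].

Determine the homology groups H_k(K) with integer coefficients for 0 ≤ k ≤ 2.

Take the total order 0 < 1 < 2 < 3 < 4 < 5 < 6 < 7 < 8 on the vertex set. Then K (dimension 2) consists of the simplices:

  0-simplices (9): [0], [1], [2], [3], [4], [5], [6], [7], [8]
  1-simplices (15): [0,2], [0,3], [0,5], [1,5], [2,3], [2,4], [2,7], [3,5], [3,6], [3,8], [4,7], [4,8], [5,7], [6,7], [7,8]
  2-simplices (4): [0,2,3], [0,3,5], [2,4,7], [4,7,8]

giving chain groups C_0 ≅ Z^9, C_1 ≅ Z^15, C_2 ≅ Z^4.

∂_1: C_1 → C_0 sends each edge [p,q] (with p < q) to q − p.
This gives a 9×15 integer matrix of rank 8; reducing to Smith normal form yields diagonal entries (1,1,1,1,1,1,1,1).

Boundary ∂_2: C_2 → C_1 sends each 2-simplex [p,q,r] to [q,r] − [p,r] + [p,q]. For instance
  ∂[0,3,5] = [3,5] − [0,5] + [0,3],
  ∂[0,2,3] = [2,3] − [0,3] + [0,2].
The 15×4 boundary matrix has rank 4 and Smith normal form diag(1,1,1,1).

Reading off H_k = ker ∂_k / im ∂_{k+1}:

  H_0: rank C_0 − rank ∂_1 = 9 − 8 = 1, and the invariant factors of ∂_1 are all 1, so H_0 ≅ Z.
  H_1: rank ker ∂_1 − rank ∂_2 = (15 − 8) − 4 = 3, and the invariant factors of ∂_2 are all 1, so H_1 ≅ Z^3.
  H_2: rank ker ∂_2 − rank ∂_3 = (4 − 4) − 0 = 0, and there is no ∂_3, so H_2 ≅ 0.

As a check, the Euler characteristic is 9 − 15 + 4 = -2, which agrees with 1 − 3 + 0 = -2.

H_0 ≅ Z,  H_1 ≅ Z^3,  H_2 = 0.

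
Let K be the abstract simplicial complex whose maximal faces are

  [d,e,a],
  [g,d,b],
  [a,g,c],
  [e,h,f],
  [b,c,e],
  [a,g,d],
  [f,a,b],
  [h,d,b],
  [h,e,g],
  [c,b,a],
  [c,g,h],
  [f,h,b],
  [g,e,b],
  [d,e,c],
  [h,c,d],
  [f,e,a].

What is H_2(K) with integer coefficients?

Order the vertices as a < b < c < d < e < f < g < h. Listing each simplex with vertices in this order, K has dimension 2 with simplices:

  0-simplices (8): a, b, c, d, e, f, g, h
  1-simplices (24): ab, ac, ad, ae, af, ag, bc, bd, be, bf, bg, bh, cd, ce, cg, ch, de, dg, dh, ef, eg, eh, fh, gh
  2-simplices (16): abc, abf, acg, ade, adg, aef, bce, bdg, bdh, beg, bfh, cde, cdh, cgh, efh, egh

so the chain groups are C_0 ≅ Z^8, C_1 ≅ Z^24, C_2 ≅ Z^16.

∂_1: C_1 → C_0 is given by ∂[p,q] = [q] − [p].
The 8×24 boundary matrix has rank 7 and Smith normal form diag(1,1,1,1,1,1,1).

The boundary map ∂_2: C_2 → C_1 acts by ∂[p,q,r] = [q,r] − [p,r] + [p,q]. For instance
  ∂cde = de − ce + cd,
  ∂egh = gh − eh + eg.
The 24×16 boundary matrix has rank 15 and Smith normal form diag(1,1,1,1,1,1,1,1,1,1,1,1,1,1,1).

Computing H_k = (kernel of ∂_k) / (image of ∂_{k+1}):

  H_2: rank ker ∂_2 − rank ∂_3 = (16 − 15) − 0 = 1, and there is no ∂_3, so H_2 ≅ Z.

(K is a triangulation of the torus T^2.)

H_2 = Z.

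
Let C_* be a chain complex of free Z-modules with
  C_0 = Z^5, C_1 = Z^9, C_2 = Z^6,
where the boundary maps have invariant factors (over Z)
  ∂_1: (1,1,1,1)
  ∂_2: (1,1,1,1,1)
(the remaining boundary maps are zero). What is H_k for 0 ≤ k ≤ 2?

H_0: b_0 = 5 − 0 − 4 = 1; torsion from ∂_1 factors > 1: none. So H_0 = Z.
H_1: b_1 = 9 − 4 − 5 = 0; torsion from ∂_2 factors > 1: none. So H_1 = 0.
H_2: b_2 = 6 − 5 − 0 = 1; torsion from ∂_3 factors > 1: none. So H_2 = Z.

H_0 = Z,  H_1 = 0,  H_2 = Z.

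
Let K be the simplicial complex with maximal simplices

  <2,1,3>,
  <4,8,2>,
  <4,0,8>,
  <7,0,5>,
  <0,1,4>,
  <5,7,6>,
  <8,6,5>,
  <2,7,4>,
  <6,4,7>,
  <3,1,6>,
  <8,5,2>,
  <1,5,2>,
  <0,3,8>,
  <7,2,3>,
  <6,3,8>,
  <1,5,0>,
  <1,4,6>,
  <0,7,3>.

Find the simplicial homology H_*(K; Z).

K has 9 vertices, 27 edges, 18 triangles.
rank ∂_0 = 0, rank ∂_1 = 8 ⇒ b_0 = 9 − 0 − 8 = 1; all invariant factors of ∂_1 are 1 so no torsion. So H_0 ≅ Z.
rank ∂_1 = 8, rank ∂_2 = 17 ⇒ b_1 = 27 − 8 − 17 = 2; all invariant factors of ∂_2 are 1 so no torsion. So H_1 ≅ Z^2.
rank ∂_2 = 17, rank ∂_3 = 0 ⇒ b_2 = 18 − 17 − 0 = 1. So H_2 ≅ Z.

H_0 ≅ Z,  H_1 ≅ Z^2,  H_2 ≅ Z.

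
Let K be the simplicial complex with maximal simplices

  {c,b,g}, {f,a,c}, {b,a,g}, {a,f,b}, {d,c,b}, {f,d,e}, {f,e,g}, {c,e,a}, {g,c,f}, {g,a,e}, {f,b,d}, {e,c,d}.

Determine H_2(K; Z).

H_2 = 0.

We work with the vertex ordering a < b < c < d < e < f < g. The simplices of K, each written with vertices in increasing order, are:

  0-simplices (7): a, b, c, d, e, f, g
  1-simplices (18): ab, ac, ae, af, ag, bc, bd, bf, bg, cd, ce, cf, cg, de, df, ef, eg, fg
  2-simplices (12): abf, abg, ace, acf, aeg, bcd, bcg, bdf, cde, cfg, def, efg

Hence C_0 ≅ Z^7, C_1 ≅ Z^18, C_2 ≅ Z^12.

∂_1: C_1 → C_0 maps an edge to its endpoints' difference, ∂[p,q] = q − p. For instance
  ∂eg = g − e.
The resulting 7×18 matrix has rank 6, and its Smith normal form has invariant factors (1,1,1,1,1,1).

The boundary map ∂_2: C_2 → C_1 acts by ∂[p,q,r] = [q,r] − [p,r] + [p,q]. For instance
  ∂bcd = cd − bd + bc,
  ∂acf = cf − af + ac.
This gives a 18×12 integer matrix of rank 12; reducing to Smith normal form yields diagonal entries (1,1,1,1,1,1,1,1,1,1,1,2).

Computing H_k = (kernel of ∂_k) / (image of ∂_{k+1}):

  H_2: rank ker ∂_2 − rank ∂_3 = (12 − 12) − 0 = 0, and there is no ∂_3, so H_2 = 0.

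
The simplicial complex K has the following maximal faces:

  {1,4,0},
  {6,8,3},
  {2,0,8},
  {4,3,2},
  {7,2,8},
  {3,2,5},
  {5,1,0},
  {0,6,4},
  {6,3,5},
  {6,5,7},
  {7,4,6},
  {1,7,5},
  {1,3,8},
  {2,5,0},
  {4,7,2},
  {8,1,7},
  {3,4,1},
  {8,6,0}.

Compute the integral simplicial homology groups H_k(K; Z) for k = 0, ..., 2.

Take the total order 0 < 1 < 2 < 3 < 4 < 5 < 6 < 7 < 8 on the vertex set. Then K (dimension 2) consists of the simplices:

  0-simplices (9): [0], [1], [2], [3], [4], [5], [6], [7], [8]
  1-simplices (27): (27 of them)
  2-simplices (18): [0,1,4], [0,1,5], [0,2,5], [0,2,8], [0,4,6], [0,6,8], [1,3,4], [1,3,8], [1,5,7], [1,7,8], [2,3,4], [2,3,5], [2,4,7], [2,7,8], [3,5,6], [3,6,8], [4,6,7], [5,6,7]

Hence C_0 ≅ Z^9, C_1 ≅ Z^27, C_2 ≅ Z^18.

Boundary ∂_1: C_1 → C_0 sends each edge [p,q] (with p < q) to q − p. For instance
  ∂[3,8] = [8] − [3].
The 9×27 boundary matrix has rank 8 and Smith normal form diag(1,1,1,1,1,1,1,1).

The boundary map ∂_2: C_2 → C_1 sends each 2-simplex [p,q,r] to [q,r] − [p,r] + [p,q]. For instance
  ∂[0,6,8] = [6,8] − [0,8] + [0,6],
  ∂[3,6,8] = [6,8] − [3,8] + [3,6].
This gives a 27×18 integer matrix of rank 17; reducing to Smith normal form yields diagonal entries (1,1,1,1,1,1,1,1,1,1,1,1,1,1,1,1,1).

Reading off H_k = ker ∂_k / im ∂_{k+1}:

  H_0: rank C_0 − rank ∂_1 = 9 − 8 = 1, and the invariant factors of ∂_1 are all 1, so H_0 = Z.
  H_1: rank ker ∂_1 − rank ∂_2 = (27 − 8) − 17 = 2, and the invariant factors of ∂_2 are all 1, so H_1 = Z^2.
  H_2: rank ker ∂_2 − rank ∂_3 = (18 − 17) − 0 = 1, and there is no ∂_3, so H_2 = Z.

H_0 = Z,  H_1 = Z^2,  H_2 = Z.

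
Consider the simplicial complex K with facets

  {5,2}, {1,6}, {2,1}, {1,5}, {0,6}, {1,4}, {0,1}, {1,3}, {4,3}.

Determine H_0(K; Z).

H_0 = Z.

We work with the vertex ordering 0 < 1 < 2 < 3 < 4 < 5 < 6. The simplices of K, each written with vertices in increasing order, are:

  0-simplices (7): [0], [1], [2], [3], [4], [5], [6]
  1-simplices (9): [0,1], [0,6], [1,2], [1,3], [1,4], [1,5], [1,6], [2,5], [3,4]

giving chain groups C_0 ≅ Z^7, C_1 ≅ Z^9.

∂_1: C_1 → C_0 maps an edge to its endpoints' difference, ∂[p,q] = q − p.
As a 7×9 matrix over Z this has rank 6, with invariant factors (1,1,1,1,1,1).

Reading off H_k = ker ∂_k / im ∂_{k+1}:

  H_0: rank C_0 − rank ∂_1 = 7 − 6 = 1, and the invariant factors of ∂_1 are all 1, so H_0 = Z.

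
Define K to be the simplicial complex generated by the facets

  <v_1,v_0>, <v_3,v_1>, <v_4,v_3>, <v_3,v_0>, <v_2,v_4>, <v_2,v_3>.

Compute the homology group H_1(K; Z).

We work with the vertex ordering v_0 < v_1 < v_2 < v_3 < v_4. The simplices of K, each written with vertices in increasing order, are:

  0-simplices (5): [v_0], [v_1], [v_2], [v_3], [v_4]
  1-simplices (6): [v_0,v_1], [v_0,v_3], [v_1,v_3], [v_2,v_3], [v_2,v_4], [v_3,v_4]

Hence C_0 ≅ Z^5, C_1 ≅ Z^6.

The boundary map ∂_1: C_1 → C_0 is given by ∂[p,q] = [q] − [p]. For instance
  ∂[v_0,v_3] = [v_3] − [v_0].
The resulting 5×6 matrix has rank 4, and its Smith normal form has invariant factors (1,1,1,1).

Reading off H_k = ker ∂_k / im ∂_{k+1}:

  H_1: rank ker ∂_1 − rank ∂_2 = (6 − 4) − 0 = 2, and there is no ∂_2, so H_1 ≅ Z^2.

H_1 ≅ Z^2.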